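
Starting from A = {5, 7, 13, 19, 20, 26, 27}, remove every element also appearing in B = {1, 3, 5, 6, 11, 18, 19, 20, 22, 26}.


A \ B = elements in A but not in B
A = {5, 7, 13, 19, 20, 26, 27}
B = {1, 3, 5, 6, 11, 18, 19, 20, 22, 26}
Remove from A any elements in B
A \ B = {7, 13, 27}

A \ B = {7, 13, 27}


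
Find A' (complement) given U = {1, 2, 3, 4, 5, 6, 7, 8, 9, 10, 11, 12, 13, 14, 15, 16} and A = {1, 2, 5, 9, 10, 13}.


Aᶜ = U \ A = elements in U but not in A
U = {1, 2, 3, 4, 5, 6, 7, 8, 9, 10, 11, 12, 13, 14, 15, 16}
A = {1, 2, 5, 9, 10, 13}
Aᶜ = {3, 4, 6, 7, 8, 11, 12, 14, 15, 16}

Aᶜ = {3, 4, 6, 7, 8, 11, 12, 14, 15, 16}


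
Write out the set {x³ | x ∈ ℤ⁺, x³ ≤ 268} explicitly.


Checking each candidate:
Condition: positive perfect cubes ≤ 268
Result = {1, 8, 27, 64, 125, 216}

{1, 8, 27, 64, 125, 216}


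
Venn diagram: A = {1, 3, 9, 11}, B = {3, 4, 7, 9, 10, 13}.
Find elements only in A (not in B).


A = {1, 3, 9, 11}
B = {3, 4, 7, 9, 10, 13}
Region: only in A (not in B)
Elements: {1, 11}

Elements only in A (not in B): {1, 11}


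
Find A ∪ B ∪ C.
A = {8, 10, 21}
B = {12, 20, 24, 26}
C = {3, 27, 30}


A ∪ B = {8, 10, 12, 20, 21, 24, 26}
(A ∪ B) ∪ C = {3, 8, 10, 12, 20, 21, 24, 26, 27, 30}

A ∪ B ∪ C = {3, 8, 10, 12, 20, 21, 24, 26, 27, 30}


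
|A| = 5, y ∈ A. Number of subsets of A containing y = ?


Subsets of A containing y correspond to subsets of A \ {y}, which has 4 elements.
Count = 2^(n-1) = 2^4
= 16

Number of subsets containing y = 16


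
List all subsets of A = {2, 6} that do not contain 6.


A subset of A that omits 6 is a subset of A \ {6}, so there are 2^(n-1) = 2^1 = 2 of them.
Subsets excluding 6: ∅, {2}

Subsets excluding 6 (2 total): ∅, {2}


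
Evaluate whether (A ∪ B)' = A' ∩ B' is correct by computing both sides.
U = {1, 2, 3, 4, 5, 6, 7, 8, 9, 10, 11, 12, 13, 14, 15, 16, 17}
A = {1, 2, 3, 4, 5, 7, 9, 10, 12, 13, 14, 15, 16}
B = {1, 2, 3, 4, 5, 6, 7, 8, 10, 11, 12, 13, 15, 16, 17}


LHS: A ∪ B = {1, 2, 3, 4, 5, 6, 7, 8, 9, 10, 11, 12, 13, 14, 15, 16, 17}
(A ∪ B)' = U \ (A ∪ B) = ∅
A' = {6, 8, 11, 17}, B' = {9, 14}
Claimed RHS: A' ∩ B' = ∅
Identity is VALID: LHS = RHS = ∅ ✓

Identity is valid. (A ∪ B)' = A' ∩ B' = ∅


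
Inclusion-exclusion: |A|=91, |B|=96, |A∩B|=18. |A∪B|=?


|A ∪ B| = |A| + |B| - |A ∩ B|
= 91 + 96 - 18
= 169

|A ∪ B| = 169


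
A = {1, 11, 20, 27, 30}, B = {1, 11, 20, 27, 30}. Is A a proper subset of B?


A ⊂ B requires: A ⊆ B AND A ≠ B.
A ⊆ B? Yes
A = B? Yes
A = B, so A is not a PROPER subset.

No, A is not a proper subset of B


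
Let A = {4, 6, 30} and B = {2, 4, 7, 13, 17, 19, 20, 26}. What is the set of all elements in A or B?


A ∪ B = all elements in A or B (or both)
A = {4, 6, 30}
B = {2, 4, 7, 13, 17, 19, 20, 26}
A ∪ B = {2, 4, 6, 7, 13, 17, 19, 20, 26, 30}

A ∪ B = {2, 4, 6, 7, 13, 17, 19, 20, 26, 30}


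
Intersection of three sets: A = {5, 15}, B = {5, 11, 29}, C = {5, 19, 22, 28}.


A ∩ B = {5}
(A ∩ B) ∩ C = {5}

A ∩ B ∩ C = {5}


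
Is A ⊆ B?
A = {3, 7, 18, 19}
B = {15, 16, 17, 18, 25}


A ⊆ B means every element of A is in B.
Elements in A not in B: {3, 7, 19}
So A ⊄ B.

No, A ⊄ B


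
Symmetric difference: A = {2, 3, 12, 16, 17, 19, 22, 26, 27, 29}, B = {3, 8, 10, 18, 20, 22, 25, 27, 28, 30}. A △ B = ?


A △ B = (A \ B) ∪ (B \ A) = elements in exactly one of A or B
A \ B = {2, 12, 16, 17, 19, 26, 29}
B \ A = {8, 10, 18, 20, 25, 28, 30}
A △ B = {2, 8, 10, 12, 16, 17, 18, 19, 20, 25, 26, 28, 29, 30}

A △ B = {2, 8, 10, 12, 16, 17, 18, 19, 20, 25, 26, 28, 29, 30}


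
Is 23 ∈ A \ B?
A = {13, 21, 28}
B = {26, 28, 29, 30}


A = {13, 21, 28}, B = {26, 28, 29, 30}
A \ B = elements in A but not in B
A \ B = {13, 21}
Checking if 23 ∈ A \ B
23 is not in A \ B → False

23 ∉ A \ B


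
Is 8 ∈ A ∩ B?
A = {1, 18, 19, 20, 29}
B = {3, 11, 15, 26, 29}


A = {1, 18, 19, 20, 29}, B = {3, 11, 15, 26, 29}
A ∩ B = elements in both A and B
A ∩ B = {29}
Checking if 8 ∈ A ∩ B
8 is not in A ∩ B → False

8 ∉ A ∩ B


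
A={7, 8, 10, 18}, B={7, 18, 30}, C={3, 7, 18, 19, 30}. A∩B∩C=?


A ∩ B = {7, 18}
(A ∩ B) ∩ C = {7, 18}

A ∩ B ∩ C = {7, 18}


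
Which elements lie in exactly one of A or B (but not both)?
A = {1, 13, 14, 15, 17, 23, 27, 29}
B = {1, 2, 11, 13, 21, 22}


A △ B = (A \ B) ∪ (B \ A) = elements in exactly one of A or B
A \ B = {14, 15, 17, 23, 27, 29}
B \ A = {2, 11, 21, 22}
A △ B = {2, 11, 14, 15, 17, 21, 22, 23, 27, 29}

A △ B = {2, 11, 14, 15, 17, 21, 22, 23, 27, 29}


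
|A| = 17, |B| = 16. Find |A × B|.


|A × B| = |A| × |B|
= 17 × 16
= 272

|A × B| = 272


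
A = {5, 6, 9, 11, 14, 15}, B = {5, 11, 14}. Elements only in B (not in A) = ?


A = {5, 6, 9, 11, 14, 15}
B = {5, 11, 14}
Region: only in B (not in A)
Elements: ∅

Elements only in B (not in A): ∅


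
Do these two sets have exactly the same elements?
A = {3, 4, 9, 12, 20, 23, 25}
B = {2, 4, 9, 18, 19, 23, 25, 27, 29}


Two sets are equal iff they have exactly the same elements.
A = {3, 4, 9, 12, 20, 23, 25}
B = {2, 4, 9, 18, 19, 23, 25, 27, 29}
Differences: {2, 3, 12, 18, 19, 20, 27, 29}
A ≠ B

No, A ≠ B


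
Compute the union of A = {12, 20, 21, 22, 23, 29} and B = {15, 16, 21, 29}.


A ∪ B = all elements in A or B (or both)
A = {12, 20, 21, 22, 23, 29}
B = {15, 16, 21, 29}
A ∪ B = {12, 15, 16, 20, 21, 22, 23, 29}

A ∪ B = {12, 15, 16, 20, 21, 22, 23, 29}


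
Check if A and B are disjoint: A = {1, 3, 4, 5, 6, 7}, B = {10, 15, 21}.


Disjoint means A ∩ B = ∅.
A ∩ B = ∅
A ∩ B = ∅, so A and B are disjoint.

Yes, A and B are disjoint


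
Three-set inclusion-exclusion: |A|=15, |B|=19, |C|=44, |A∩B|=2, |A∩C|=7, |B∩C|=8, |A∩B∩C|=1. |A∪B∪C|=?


|A∪B∪C| = |A|+|B|+|C| - |A∩B|-|A∩C|-|B∩C| + |A∩B∩C|
= 15+19+44 - 2-7-8 + 1
= 78 - 17 + 1
= 62

|A ∪ B ∪ C| = 62


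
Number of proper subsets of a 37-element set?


Total subsets = 2^n = 2^37 = 137438953472
Proper subsets exclude the set itself: 2^n - 1
= 137438953472 - 1
= 137438953471

Number of proper subsets = 137438953471


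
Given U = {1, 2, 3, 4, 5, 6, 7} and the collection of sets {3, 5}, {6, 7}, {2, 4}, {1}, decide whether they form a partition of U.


A partition requires: (1) non-empty parts, (2) pairwise disjoint, (3) union = U
Parts: {3, 5}, {6, 7}, {2, 4}, {1}
Union of parts: {1, 2, 3, 4, 5, 6, 7}
U = {1, 2, 3, 4, 5, 6, 7}
All non-empty? True
Pairwise disjoint? True
Covers U? True

Yes, valid partition


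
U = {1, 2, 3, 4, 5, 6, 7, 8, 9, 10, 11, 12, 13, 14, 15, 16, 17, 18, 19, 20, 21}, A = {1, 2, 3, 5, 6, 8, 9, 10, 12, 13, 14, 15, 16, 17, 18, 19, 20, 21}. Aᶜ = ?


Aᶜ = U \ A = elements in U but not in A
U = {1, 2, 3, 4, 5, 6, 7, 8, 9, 10, 11, 12, 13, 14, 15, 16, 17, 18, 19, 20, 21}
A = {1, 2, 3, 5, 6, 8, 9, 10, 12, 13, 14, 15, 16, 17, 18, 19, 20, 21}
Aᶜ = {4, 7, 11}

Aᶜ = {4, 7, 11}


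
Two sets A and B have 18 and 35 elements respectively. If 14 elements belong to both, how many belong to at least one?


|A ∪ B| = |A| + |B| - |A ∩ B|
= 18 + 35 - 14
= 39

|A ∪ B| = 39


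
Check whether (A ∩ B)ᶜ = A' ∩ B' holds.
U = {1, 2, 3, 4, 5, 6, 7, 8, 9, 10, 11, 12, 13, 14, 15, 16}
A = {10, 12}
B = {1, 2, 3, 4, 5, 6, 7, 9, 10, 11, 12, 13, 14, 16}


LHS: A ∩ B = {10, 12}
(A ∩ B)' = U \ (A ∩ B) = {1, 2, 3, 4, 5, 6, 7, 8, 9, 11, 13, 14, 15, 16}
A' = {1, 2, 3, 4, 5, 6, 7, 8, 9, 11, 13, 14, 15, 16}, B' = {8, 15}
Claimed RHS: A' ∩ B' = {8, 15}
Identity is INVALID: LHS = {1, 2, 3, 4, 5, 6, 7, 8, 9, 11, 13, 14, 15, 16} but the RHS claimed here equals {8, 15}. The correct form is (A ∩ B)' = A' ∪ B'.

Identity is invalid: (A ∩ B)' = {1, 2, 3, 4, 5, 6, 7, 8, 9, 11, 13, 14, 15, 16} but A' ∩ B' = {8, 15}. The correct De Morgan law is (A ∩ B)' = A' ∪ B'.


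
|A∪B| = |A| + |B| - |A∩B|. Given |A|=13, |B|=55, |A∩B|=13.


|A ∪ B| = |A| + |B| - |A ∩ B|
= 13 + 55 - 13
= 55

|A ∪ B| = 55


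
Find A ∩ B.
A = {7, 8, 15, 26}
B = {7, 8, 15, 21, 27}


A ∩ B = elements in both A and B
A = {7, 8, 15, 26}
B = {7, 8, 15, 21, 27}
A ∩ B = {7, 8, 15}

A ∩ B = {7, 8, 15}


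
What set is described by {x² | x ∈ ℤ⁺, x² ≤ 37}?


Checking each candidate:
Condition: positive perfect squares ≤ 37
Result = {1, 4, 9, 16, 25, 36}

{1, 4, 9, 16, 25, 36}


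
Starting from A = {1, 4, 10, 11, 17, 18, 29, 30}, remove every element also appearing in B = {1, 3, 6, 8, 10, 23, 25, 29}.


A \ B = elements in A but not in B
A = {1, 4, 10, 11, 17, 18, 29, 30}
B = {1, 3, 6, 8, 10, 23, 25, 29}
Remove from A any elements in B
A \ B = {4, 11, 17, 18, 30}

A \ B = {4, 11, 17, 18, 30}


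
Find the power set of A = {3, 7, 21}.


|A| = 3, so |P(A)| = 2^3 = 8
Enumerate subsets by cardinality (0 to 3):
∅, {3}, {7}, {21}, {3, 7}, {3, 21}, {7, 21}, {3, 7, 21}

P(A) has 8 subsets: ∅, {3}, {7}, {21}, {3, 7}, {3, 21}, {7, 21}, {3, 7, 21}


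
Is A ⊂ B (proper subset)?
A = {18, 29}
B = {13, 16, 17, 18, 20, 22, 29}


A ⊂ B requires: A ⊆ B AND A ≠ B.
A ⊆ B? Yes
A = B? No
A ⊂ B: Yes (A is a proper subset of B)

Yes, A ⊂ B


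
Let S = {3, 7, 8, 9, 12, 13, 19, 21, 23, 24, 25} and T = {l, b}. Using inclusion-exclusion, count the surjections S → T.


n = |S| = 11, k = |T| = 2. Surjections via inclusion-exclusion:
S(n,k) = Σ(-1)^i × C(k,i) × (k-i)^n, i=0 to k
i=0: (-1)^0×C(2,0)×2^11 = 2048
i=1: (-1)^1×C(2,1)×1^11 = -2
i=2: (-1)^2×C(2,2)×0^11 = 0
Total = 2046

Number of surjections = 2046


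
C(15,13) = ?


C(n,k) = n! / (k!(n-k)!)
C(15,13) = 15! / (13!2!)
= 105

C(15,13) = 105


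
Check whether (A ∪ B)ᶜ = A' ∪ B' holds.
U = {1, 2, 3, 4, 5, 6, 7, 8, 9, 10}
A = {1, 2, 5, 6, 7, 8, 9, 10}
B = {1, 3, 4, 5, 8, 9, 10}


LHS: A ∪ B = {1, 2, 3, 4, 5, 6, 7, 8, 9, 10}
(A ∪ B)' = U \ (A ∪ B) = ∅
A' = {3, 4}, B' = {2, 6, 7}
Claimed RHS: A' ∪ B' = {2, 3, 4, 6, 7}
Identity is INVALID: LHS = ∅ but the RHS claimed here equals {2, 3, 4, 6, 7}. The correct form is (A ∪ B)' = A' ∩ B'.

Identity is invalid: (A ∪ B)' = ∅ but A' ∪ B' = {2, 3, 4, 6, 7}. The correct De Morgan law is (A ∪ B)' = A' ∩ B'.


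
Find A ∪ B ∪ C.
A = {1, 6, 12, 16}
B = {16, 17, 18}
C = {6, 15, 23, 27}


A ∪ B = {1, 6, 12, 16, 17, 18}
(A ∪ B) ∪ C = {1, 6, 12, 15, 16, 17, 18, 23, 27}

A ∪ B ∪ C = {1, 6, 12, 15, 16, 17, 18, 23, 27}


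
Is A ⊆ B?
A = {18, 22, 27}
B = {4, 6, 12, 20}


A ⊆ B means every element of A is in B.
Elements in A not in B: {18, 22, 27}
So A ⊄ B.

No, A ⊄ B


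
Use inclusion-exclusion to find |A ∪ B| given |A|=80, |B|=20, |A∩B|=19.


|A ∪ B| = |A| + |B| - |A ∩ B|
= 80 + 20 - 19
= 81

|A ∪ B| = 81


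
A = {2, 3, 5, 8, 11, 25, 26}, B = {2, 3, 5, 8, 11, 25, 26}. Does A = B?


Two sets are equal iff they have exactly the same elements.
A = {2, 3, 5, 8, 11, 25, 26}
B = {2, 3, 5, 8, 11, 25, 26}
Same elements → A = B

Yes, A = B


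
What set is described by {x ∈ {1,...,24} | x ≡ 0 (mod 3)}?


Checking each candidate:
Condition: x in {1,...,24} with x ≡ 0 (mod 3)
Result = {3, 6, 9, 12, 15, 18, 21, 24}

{3, 6, 9, 12, 15, 18, 21, 24}


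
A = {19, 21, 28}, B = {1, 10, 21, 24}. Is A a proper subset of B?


A ⊂ B requires: A ⊆ B AND A ≠ B.
A ⊆ B? No
A ⊄ B, so A is not a proper subset.

No, A is not a proper subset of B


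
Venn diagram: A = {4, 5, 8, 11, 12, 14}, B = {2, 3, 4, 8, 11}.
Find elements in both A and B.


A = {4, 5, 8, 11, 12, 14}
B = {2, 3, 4, 8, 11}
Region: in both A and B
Elements: {4, 8, 11}

Elements in both A and B: {4, 8, 11}


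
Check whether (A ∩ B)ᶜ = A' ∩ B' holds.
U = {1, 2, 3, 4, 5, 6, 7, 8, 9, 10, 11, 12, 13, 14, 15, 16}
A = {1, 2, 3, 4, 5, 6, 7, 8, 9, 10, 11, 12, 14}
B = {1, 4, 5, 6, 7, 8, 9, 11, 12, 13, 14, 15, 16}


LHS: A ∩ B = {1, 4, 5, 6, 7, 8, 9, 11, 12, 14}
(A ∩ B)' = U \ (A ∩ B) = {2, 3, 10, 13, 15, 16}
A' = {13, 15, 16}, B' = {2, 3, 10}
Claimed RHS: A' ∩ B' = ∅
Identity is INVALID: LHS = {2, 3, 10, 13, 15, 16} but the RHS claimed here equals ∅. The correct form is (A ∩ B)' = A' ∪ B'.

Identity is invalid: (A ∩ B)' = {2, 3, 10, 13, 15, 16} but A' ∩ B' = ∅. The correct De Morgan law is (A ∩ B)' = A' ∪ B'.


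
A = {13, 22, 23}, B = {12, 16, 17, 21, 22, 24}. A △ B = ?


A △ B = (A \ B) ∪ (B \ A) = elements in exactly one of A or B
A \ B = {13, 23}
B \ A = {12, 16, 17, 21, 24}
A △ B = {12, 13, 16, 17, 21, 23, 24}

A △ B = {12, 13, 16, 17, 21, 23, 24}


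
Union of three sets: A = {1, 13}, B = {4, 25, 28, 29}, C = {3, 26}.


A ∪ B = {1, 4, 13, 25, 28, 29}
(A ∪ B) ∪ C = {1, 3, 4, 13, 25, 26, 28, 29}

A ∪ B ∪ C = {1, 3, 4, 13, 25, 26, 28, 29}


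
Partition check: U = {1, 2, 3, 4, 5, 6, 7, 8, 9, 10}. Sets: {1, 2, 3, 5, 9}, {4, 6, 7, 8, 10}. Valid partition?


A partition requires: (1) non-empty parts, (2) pairwise disjoint, (3) union = U
Parts: {1, 2, 3, 5, 9}, {4, 6, 7, 8, 10}
Union of parts: {1, 2, 3, 4, 5, 6, 7, 8, 9, 10}
U = {1, 2, 3, 4, 5, 6, 7, 8, 9, 10}
All non-empty? True
Pairwise disjoint? True
Covers U? True

Yes, valid partition


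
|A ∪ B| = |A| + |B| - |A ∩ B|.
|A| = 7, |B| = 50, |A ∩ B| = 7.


|A ∪ B| = |A| + |B| - |A ∩ B|
= 7 + 50 - 7
= 50

|A ∪ B| = 50


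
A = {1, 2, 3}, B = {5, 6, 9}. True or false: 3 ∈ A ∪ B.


A = {1, 2, 3}, B = {5, 6, 9}
A ∪ B = all elements in A or B
A ∪ B = {1, 2, 3, 5, 6, 9}
Checking if 3 ∈ A ∪ B
3 is in A ∪ B → True

3 ∈ A ∪ B


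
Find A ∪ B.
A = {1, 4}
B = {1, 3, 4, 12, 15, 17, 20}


A ∪ B = all elements in A or B (or both)
A = {1, 4}
B = {1, 3, 4, 12, 15, 17, 20}
A ∪ B = {1, 3, 4, 12, 15, 17, 20}

A ∪ B = {1, 3, 4, 12, 15, 17, 20}


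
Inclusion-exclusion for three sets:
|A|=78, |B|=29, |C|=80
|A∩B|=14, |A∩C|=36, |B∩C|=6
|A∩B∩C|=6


|A∪B∪C| = |A|+|B|+|C| - |A∩B|-|A∩C|-|B∩C| + |A∩B∩C|
= 78+29+80 - 14-36-6 + 6
= 187 - 56 + 6
= 137

|A ∪ B ∪ C| = 137


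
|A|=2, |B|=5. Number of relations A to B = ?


A relation from A to B is any subset of A × B.
|A × B| = 2 × 5 = 10
# relations = 2^|A × B| = 2^10 = 1024

Number of relations = 1024


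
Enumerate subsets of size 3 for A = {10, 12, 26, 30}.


|A| = 4, so A has C(4,3) = 4 subsets of size 3.
Enumerate by choosing 3 elements from A at a time:
{10, 12, 26}, {10, 12, 30}, {10, 26, 30}, {12, 26, 30}

3-element subsets (4 total): {10, 12, 26}, {10, 12, 30}, {10, 26, 30}, {12, 26, 30}


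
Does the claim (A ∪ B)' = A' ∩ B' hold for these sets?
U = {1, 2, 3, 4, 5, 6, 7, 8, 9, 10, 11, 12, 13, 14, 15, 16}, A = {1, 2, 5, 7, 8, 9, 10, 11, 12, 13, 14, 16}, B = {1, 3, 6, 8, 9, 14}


LHS: A ∪ B = {1, 2, 3, 5, 6, 7, 8, 9, 10, 11, 12, 13, 14, 16}
(A ∪ B)' = U \ (A ∪ B) = {4, 15}
A' = {3, 4, 6, 15}, B' = {2, 4, 5, 7, 10, 11, 12, 13, 15, 16}
Claimed RHS: A' ∩ B' = {4, 15}
Identity is VALID: LHS = RHS = {4, 15} ✓

Identity is valid. (A ∪ B)' = A' ∩ B' = {4, 15}


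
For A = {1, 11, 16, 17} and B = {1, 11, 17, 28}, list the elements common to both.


A ∩ B = elements in both A and B
A = {1, 11, 16, 17}
B = {1, 11, 17, 28}
A ∩ B = {1, 11, 17}

A ∩ B = {1, 11, 17}


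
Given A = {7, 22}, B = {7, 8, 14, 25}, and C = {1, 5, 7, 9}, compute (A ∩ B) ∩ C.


A ∩ B = {7}
(A ∩ B) ∩ C = {7}

A ∩ B ∩ C = {7}


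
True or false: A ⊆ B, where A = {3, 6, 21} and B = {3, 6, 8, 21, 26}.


A ⊆ B means every element of A is in B.
All elements of A are in B.
So A ⊆ B.

Yes, A ⊆ B


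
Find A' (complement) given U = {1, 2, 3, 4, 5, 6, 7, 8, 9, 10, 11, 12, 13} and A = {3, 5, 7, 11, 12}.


Aᶜ = U \ A = elements in U but not in A
U = {1, 2, 3, 4, 5, 6, 7, 8, 9, 10, 11, 12, 13}
A = {3, 5, 7, 11, 12}
Aᶜ = {1, 2, 4, 6, 8, 9, 10, 13}

Aᶜ = {1, 2, 4, 6, 8, 9, 10, 13}


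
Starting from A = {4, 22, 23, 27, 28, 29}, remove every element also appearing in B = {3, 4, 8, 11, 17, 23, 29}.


A \ B = elements in A but not in B
A = {4, 22, 23, 27, 28, 29}
B = {3, 4, 8, 11, 17, 23, 29}
Remove from A any elements in B
A \ B = {22, 27, 28}

A \ B = {22, 27, 28}


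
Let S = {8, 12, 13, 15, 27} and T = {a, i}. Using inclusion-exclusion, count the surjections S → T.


n = |S| = 5, k = |T| = 2. Surjections via inclusion-exclusion:
S(n,k) = Σ(-1)^i × C(k,i) × (k-i)^n, i=0 to k
i=0: (-1)^0×C(2,0)×2^5 = 32
i=1: (-1)^1×C(2,1)×1^5 = -2
i=2: (-1)^2×C(2,2)×0^5 = 0
Total = 30

Number of surjections = 30


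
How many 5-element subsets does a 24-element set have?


C(n,k) = n! / (k!(n-k)!)
C(24,5) = 24! / (5!19!)
= 42504

C(24,5) = 42504


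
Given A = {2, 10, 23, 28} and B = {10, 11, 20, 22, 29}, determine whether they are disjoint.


Disjoint means A ∩ B = ∅.
A ∩ B = {10}
A ∩ B ≠ ∅, so A and B are NOT disjoint.

No, A and B are not disjoint (A ∩ B = {10})


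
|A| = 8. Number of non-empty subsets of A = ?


Total subsets = 2^n = 2^8 = 256
Non-empty subsets exclude the empty set: 2^n - 1
= 256 - 1
= 255

Number of non-empty subsets = 255


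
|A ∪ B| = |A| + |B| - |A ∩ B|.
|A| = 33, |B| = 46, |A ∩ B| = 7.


|A ∪ B| = |A| + |B| - |A ∩ B|
= 33 + 46 - 7
= 72

|A ∪ B| = 72


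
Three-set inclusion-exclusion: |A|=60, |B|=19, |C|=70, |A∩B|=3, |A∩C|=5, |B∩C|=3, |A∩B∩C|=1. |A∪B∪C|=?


|A∪B∪C| = |A|+|B|+|C| - |A∩B|-|A∩C|-|B∩C| + |A∩B∩C|
= 60+19+70 - 3-5-3 + 1
= 149 - 11 + 1
= 139

|A ∪ B ∪ C| = 139


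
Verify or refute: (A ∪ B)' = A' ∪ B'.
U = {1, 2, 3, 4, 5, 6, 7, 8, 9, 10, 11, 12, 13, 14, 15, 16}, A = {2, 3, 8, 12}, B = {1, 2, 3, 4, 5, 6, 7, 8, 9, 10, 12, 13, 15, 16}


LHS: A ∪ B = {1, 2, 3, 4, 5, 6, 7, 8, 9, 10, 12, 13, 15, 16}
(A ∪ B)' = U \ (A ∪ B) = {11, 14}
A' = {1, 4, 5, 6, 7, 9, 10, 11, 13, 14, 15, 16}, B' = {11, 14}
Claimed RHS: A' ∪ B' = {1, 4, 5, 6, 7, 9, 10, 11, 13, 14, 15, 16}
Identity is INVALID: LHS = {11, 14} but the RHS claimed here equals {1, 4, 5, 6, 7, 9, 10, 11, 13, 14, 15, 16}. The correct form is (A ∪ B)' = A' ∩ B'.

Identity is invalid: (A ∪ B)' = {11, 14} but A' ∪ B' = {1, 4, 5, 6, 7, 9, 10, 11, 13, 14, 15, 16}. The correct De Morgan law is (A ∪ B)' = A' ∩ B'.


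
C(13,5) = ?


C(n,k) = n! / (k!(n-k)!)
C(13,5) = 13! / (5!8!)
= 1287

C(13,5) = 1287


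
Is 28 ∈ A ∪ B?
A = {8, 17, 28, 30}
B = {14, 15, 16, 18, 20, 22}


A = {8, 17, 28, 30}, B = {14, 15, 16, 18, 20, 22}
A ∪ B = all elements in A or B
A ∪ B = {8, 14, 15, 16, 17, 18, 20, 22, 28, 30}
Checking if 28 ∈ A ∪ B
28 is in A ∪ B → True

28 ∈ A ∪ B


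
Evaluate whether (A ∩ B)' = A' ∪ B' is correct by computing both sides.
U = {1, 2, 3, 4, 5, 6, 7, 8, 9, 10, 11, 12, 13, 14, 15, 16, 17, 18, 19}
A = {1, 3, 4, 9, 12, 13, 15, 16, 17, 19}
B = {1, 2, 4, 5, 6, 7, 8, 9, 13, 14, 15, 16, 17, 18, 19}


LHS: A ∩ B = {1, 4, 9, 13, 15, 16, 17, 19}
(A ∩ B)' = U \ (A ∩ B) = {2, 3, 5, 6, 7, 8, 10, 11, 12, 14, 18}
A' = {2, 5, 6, 7, 8, 10, 11, 14, 18}, B' = {3, 10, 11, 12}
Claimed RHS: A' ∪ B' = {2, 3, 5, 6, 7, 8, 10, 11, 12, 14, 18}
Identity is VALID: LHS = RHS = {2, 3, 5, 6, 7, 8, 10, 11, 12, 14, 18} ✓

Identity is valid. (A ∩ B)' = A' ∪ B' = {2, 3, 5, 6, 7, 8, 10, 11, 12, 14, 18}


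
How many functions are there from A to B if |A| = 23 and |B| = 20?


Each of |A| = 23 inputs maps to any of |B| = 20 outputs.
# functions = |B|^|A| = 20^23
= 838860800000000000000000000000

Number of functions = 838860800000000000000000000000


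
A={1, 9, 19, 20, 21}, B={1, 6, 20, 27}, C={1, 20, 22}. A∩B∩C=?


A ∩ B = {1, 20}
(A ∩ B) ∩ C = {1, 20}

A ∩ B ∩ C = {1, 20}


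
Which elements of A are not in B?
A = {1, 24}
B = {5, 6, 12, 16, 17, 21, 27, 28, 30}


A \ B = elements in A but not in B
A = {1, 24}
B = {5, 6, 12, 16, 17, 21, 27, 28, 30}
Remove from A any elements in B
A \ B = {1, 24}

A \ B = {1, 24}


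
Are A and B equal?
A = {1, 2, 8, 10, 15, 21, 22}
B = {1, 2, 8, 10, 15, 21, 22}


Two sets are equal iff they have exactly the same elements.
A = {1, 2, 8, 10, 15, 21, 22}
B = {1, 2, 8, 10, 15, 21, 22}
Same elements → A = B

Yes, A = B


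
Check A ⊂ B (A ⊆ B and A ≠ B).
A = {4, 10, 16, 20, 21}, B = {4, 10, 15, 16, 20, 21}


A ⊂ B requires: A ⊆ B AND A ≠ B.
A ⊆ B? Yes
A = B? No
A ⊂ B: Yes (A is a proper subset of B)

Yes, A ⊂ B


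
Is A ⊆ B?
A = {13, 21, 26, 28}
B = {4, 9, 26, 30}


A ⊆ B means every element of A is in B.
Elements in A not in B: {13, 21, 28}
So A ⊄ B.

No, A ⊄ B


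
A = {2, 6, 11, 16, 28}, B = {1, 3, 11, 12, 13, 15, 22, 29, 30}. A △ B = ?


A △ B = (A \ B) ∪ (B \ A) = elements in exactly one of A or B
A \ B = {2, 6, 16, 28}
B \ A = {1, 3, 12, 13, 15, 22, 29, 30}
A △ B = {1, 2, 3, 6, 12, 13, 15, 16, 22, 28, 29, 30}

A △ B = {1, 2, 3, 6, 12, 13, 15, 16, 22, 28, 29, 30}


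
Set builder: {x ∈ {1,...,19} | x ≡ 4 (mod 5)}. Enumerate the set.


Checking each candidate:
Condition: x in {1,...,19} with x ≡ 4 (mod 5)
Result = {4, 9, 14, 19}

{4, 9, 14, 19}


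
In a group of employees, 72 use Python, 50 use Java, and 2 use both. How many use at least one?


|A ∪ B| = |A| + |B| - |A ∩ B|
= 72 + 50 - 2
= 120

|A ∪ B| = 120


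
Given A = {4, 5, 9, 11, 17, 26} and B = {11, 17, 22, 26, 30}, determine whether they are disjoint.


Disjoint means A ∩ B = ∅.
A ∩ B = {11, 17, 26}
A ∩ B ≠ ∅, so A and B are NOT disjoint.

No, A and B are not disjoint (A ∩ B = {11, 17, 26})


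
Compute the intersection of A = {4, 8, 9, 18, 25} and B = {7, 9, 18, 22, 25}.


A ∩ B = elements in both A and B
A = {4, 8, 9, 18, 25}
B = {7, 9, 18, 22, 25}
A ∩ B = {9, 18, 25}

A ∩ B = {9, 18, 25}


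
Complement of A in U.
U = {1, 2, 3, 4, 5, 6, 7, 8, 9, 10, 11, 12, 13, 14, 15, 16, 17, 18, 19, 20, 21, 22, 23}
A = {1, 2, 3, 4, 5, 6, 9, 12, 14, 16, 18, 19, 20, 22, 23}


Aᶜ = U \ A = elements in U but not in A
U = {1, 2, 3, 4, 5, 6, 7, 8, 9, 10, 11, 12, 13, 14, 15, 16, 17, 18, 19, 20, 21, 22, 23}
A = {1, 2, 3, 4, 5, 6, 9, 12, 14, 16, 18, 19, 20, 22, 23}
Aᶜ = {7, 8, 10, 11, 13, 15, 17, 21}

Aᶜ = {7, 8, 10, 11, 13, 15, 17, 21}


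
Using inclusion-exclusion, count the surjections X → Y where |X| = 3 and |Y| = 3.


n = |X| = 3, k = |Y| = 3. Surjections via inclusion-exclusion:
S(n,k) = Σ(-1)^i × C(k,i) × (k-i)^n, i=0 to k
i=0: (-1)^0×C(3,0)×3^3 = 27
i=1: (-1)^1×C(3,1)×2^3 = -24
i=2: (-1)^2×C(3,2)×1^3 = 3
i=3: (-1)^3×C(3,3)×0^3 = 0
Total = 6

Number of surjections = 6


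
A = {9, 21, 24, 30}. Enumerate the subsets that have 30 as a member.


A subset of A contains 30 iff the remaining 3 elements form any subset of A \ {30}.
Count: 2^(n-1) = 2^3 = 8
Subsets containing 30: {30}, {9, 30}, {21, 30}, {24, 30}, {9, 21, 30}, {9, 24, 30}, {21, 24, 30}, {9, 21, 24, 30}

Subsets containing 30 (8 total): {30}, {9, 30}, {21, 30}, {24, 30}, {9, 21, 30}, {9, 24, 30}, {21, 24, 30}, {9, 21, 24, 30}


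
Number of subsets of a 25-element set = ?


Number of subsets = 2^n
= 2^25
= 33554432

|P(A)| = 33554432


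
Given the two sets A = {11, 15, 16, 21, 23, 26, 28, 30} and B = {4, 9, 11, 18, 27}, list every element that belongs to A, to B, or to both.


A ∪ B = all elements in A or B (or both)
A = {11, 15, 16, 21, 23, 26, 28, 30}
B = {4, 9, 11, 18, 27}
A ∪ B = {4, 9, 11, 15, 16, 18, 21, 23, 26, 27, 28, 30}

A ∪ B = {4, 9, 11, 15, 16, 18, 21, 23, 26, 27, 28, 30}


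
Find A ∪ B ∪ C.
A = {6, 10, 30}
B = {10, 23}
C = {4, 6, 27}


A ∪ B = {6, 10, 23, 30}
(A ∪ B) ∪ C = {4, 6, 10, 23, 27, 30}

A ∪ B ∪ C = {4, 6, 10, 23, 27, 30}


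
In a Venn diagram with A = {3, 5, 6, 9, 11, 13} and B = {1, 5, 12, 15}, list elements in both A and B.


A = {3, 5, 6, 9, 11, 13}
B = {1, 5, 12, 15}
Region: in both A and B
Elements: {5}

Elements in both A and B: {5}


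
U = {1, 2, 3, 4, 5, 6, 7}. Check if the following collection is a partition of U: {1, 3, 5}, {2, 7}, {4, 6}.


A partition requires: (1) non-empty parts, (2) pairwise disjoint, (3) union = U
Parts: {1, 3, 5}, {2, 7}, {4, 6}
Union of parts: {1, 2, 3, 4, 5, 6, 7}
U = {1, 2, 3, 4, 5, 6, 7}
All non-empty? True
Pairwise disjoint? True
Covers U? True

Yes, valid partition


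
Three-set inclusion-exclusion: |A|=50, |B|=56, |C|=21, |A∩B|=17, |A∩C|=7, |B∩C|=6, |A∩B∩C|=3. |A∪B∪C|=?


|A∪B∪C| = |A|+|B|+|C| - |A∩B|-|A∩C|-|B∩C| + |A∩B∩C|
= 50+56+21 - 17-7-6 + 3
= 127 - 30 + 3
= 100

|A ∪ B ∪ C| = 100


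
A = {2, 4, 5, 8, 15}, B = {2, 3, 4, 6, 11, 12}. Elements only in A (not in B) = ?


A = {2, 4, 5, 8, 15}
B = {2, 3, 4, 6, 11, 12}
Region: only in A (not in B)
Elements: {5, 8, 15}

Elements only in A (not in B): {5, 8, 15}


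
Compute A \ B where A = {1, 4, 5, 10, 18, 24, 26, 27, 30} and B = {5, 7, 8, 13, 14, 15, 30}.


A \ B = elements in A but not in B
A = {1, 4, 5, 10, 18, 24, 26, 27, 30}
B = {5, 7, 8, 13, 14, 15, 30}
Remove from A any elements in B
A \ B = {1, 4, 10, 18, 24, 26, 27}

A \ B = {1, 4, 10, 18, 24, 26, 27}


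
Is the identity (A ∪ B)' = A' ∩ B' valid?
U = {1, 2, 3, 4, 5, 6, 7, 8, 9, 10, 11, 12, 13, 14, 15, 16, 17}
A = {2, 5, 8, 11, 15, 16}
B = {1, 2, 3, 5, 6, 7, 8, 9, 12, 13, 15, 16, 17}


LHS: A ∪ B = {1, 2, 3, 5, 6, 7, 8, 9, 11, 12, 13, 15, 16, 17}
(A ∪ B)' = U \ (A ∪ B) = {4, 10, 14}
A' = {1, 3, 4, 6, 7, 9, 10, 12, 13, 14, 17}, B' = {4, 10, 11, 14}
Claimed RHS: A' ∩ B' = {4, 10, 14}
Identity is VALID: LHS = RHS = {4, 10, 14} ✓

Identity is valid. (A ∪ B)' = A' ∩ B' = {4, 10, 14}


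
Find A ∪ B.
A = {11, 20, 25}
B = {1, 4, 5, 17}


A ∪ B = all elements in A or B (or both)
A = {11, 20, 25}
B = {1, 4, 5, 17}
A ∪ B = {1, 4, 5, 11, 17, 20, 25}

A ∪ B = {1, 4, 5, 11, 17, 20, 25}


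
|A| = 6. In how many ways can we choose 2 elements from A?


C(n,k) = n! / (k!(n-k)!)
C(6,2) = 6! / (2!4!)
= 15

C(6,2) = 15


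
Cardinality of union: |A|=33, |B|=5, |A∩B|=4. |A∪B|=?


|A ∪ B| = |A| + |B| - |A ∩ B|
= 33 + 5 - 4
= 34

|A ∪ B| = 34


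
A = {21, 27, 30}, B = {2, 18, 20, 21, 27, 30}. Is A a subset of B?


A ⊆ B means every element of A is in B.
All elements of A are in B.
So A ⊆ B.

Yes, A ⊆ B


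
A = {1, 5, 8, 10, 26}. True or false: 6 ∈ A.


A = {1, 5, 8, 10, 26}
Checking if 6 is in A
6 is not in A → False

6 ∉ A


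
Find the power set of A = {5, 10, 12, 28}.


|A| = 4, so |P(A)| = 2^4 = 16
Enumerate subsets by cardinality (0 to 4):
∅, {5}, {10}, {12}, {28}, {5, 10}, {5, 12}, {5, 28}, {10, 12}, {10, 28}, {12, 28}, {5, 10, 12}, {5, 10, 28}, {5, 12, 28}, {10, 12, 28}, {5, 10, 12, 28}

P(A) has 16 subsets: ∅, {5}, {10}, {12}, {28}, {5, 10}, {5, 12}, {5, 28}, {10, 12}, {10, 28}, {12, 28}, {5, 10, 12}, {5, 10, 28}, {5, 12, 28}, {10, 12, 28}, {5, 10, 12, 28}


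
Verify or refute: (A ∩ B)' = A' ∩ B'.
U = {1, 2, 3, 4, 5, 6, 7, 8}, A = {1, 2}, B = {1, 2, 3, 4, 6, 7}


LHS: A ∩ B = {1, 2}
(A ∩ B)' = U \ (A ∩ B) = {3, 4, 5, 6, 7, 8}
A' = {3, 4, 5, 6, 7, 8}, B' = {5, 8}
Claimed RHS: A' ∩ B' = {5, 8}
Identity is INVALID: LHS = {3, 4, 5, 6, 7, 8} but the RHS claimed here equals {5, 8}. The correct form is (A ∩ B)' = A' ∪ B'.

Identity is invalid: (A ∩ B)' = {3, 4, 5, 6, 7, 8} but A' ∩ B' = {5, 8}. The correct De Morgan law is (A ∩ B)' = A' ∪ B'.


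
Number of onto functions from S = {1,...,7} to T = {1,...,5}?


n = |S| = 7, k = |T| = 5. Surjections via inclusion-exclusion:
S(n,k) = Σ(-1)^i × C(k,i) × (k-i)^n, i=0 to k
i=0: (-1)^0×C(5,0)×5^7 = 78125
i=1: (-1)^1×C(5,1)×4^7 = -81920
i=2: (-1)^2×C(5,2)×3^7 = 21870
i=3: (-1)^3×C(5,3)×2^7 = -1280
i=4: (-1)^4×C(5,4)×1^7 = 5
i=5: (-1)^5×C(5,5)×0^7 = 0
Total = 16800

Number of surjections = 16800


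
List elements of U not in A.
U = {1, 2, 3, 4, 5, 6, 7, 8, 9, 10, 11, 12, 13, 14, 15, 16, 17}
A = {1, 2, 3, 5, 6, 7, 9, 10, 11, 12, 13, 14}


Aᶜ = U \ A = elements in U but not in A
U = {1, 2, 3, 4, 5, 6, 7, 8, 9, 10, 11, 12, 13, 14, 15, 16, 17}
A = {1, 2, 3, 5, 6, 7, 9, 10, 11, 12, 13, 14}
Aᶜ = {4, 8, 15, 16, 17}

Aᶜ = {4, 8, 15, 16, 17}


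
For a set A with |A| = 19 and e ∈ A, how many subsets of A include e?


Subsets of A containing e correspond to subsets of A \ {e}, which has 18 elements.
Count = 2^(n-1) = 2^18
= 262144

Number of subsets containing e = 262144


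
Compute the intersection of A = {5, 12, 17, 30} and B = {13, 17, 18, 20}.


A ∩ B = elements in both A and B
A = {5, 12, 17, 30}
B = {13, 17, 18, 20}
A ∩ B = {17}

A ∩ B = {17}


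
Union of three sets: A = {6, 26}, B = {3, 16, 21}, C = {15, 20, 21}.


A ∪ B = {3, 6, 16, 21, 26}
(A ∪ B) ∪ C = {3, 6, 15, 16, 20, 21, 26}

A ∪ B ∪ C = {3, 6, 15, 16, 20, 21, 26}


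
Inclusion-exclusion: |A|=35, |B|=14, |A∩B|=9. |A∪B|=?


|A ∪ B| = |A| + |B| - |A ∩ B|
= 35 + 14 - 9
= 40

|A ∪ B| = 40


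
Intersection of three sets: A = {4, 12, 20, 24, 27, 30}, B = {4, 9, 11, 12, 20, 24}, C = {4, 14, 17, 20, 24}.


A ∩ B = {4, 12, 20, 24}
(A ∩ B) ∩ C = {4, 20, 24}

A ∩ B ∩ C = {4, 20, 24}


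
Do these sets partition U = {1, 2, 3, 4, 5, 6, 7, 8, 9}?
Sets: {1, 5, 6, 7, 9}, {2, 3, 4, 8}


A partition requires: (1) non-empty parts, (2) pairwise disjoint, (3) union = U
Parts: {1, 5, 6, 7, 9}, {2, 3, 4, 8}
Union of parts: {1, 2, 3, 4, 5, 6, 7, 8, 9}
U = {1, 2, 3, 4, 5, 6, 7, 8, 9}
All non-empty? True
Pairwise disjoint? True
Covers U? True

Yes, valid partition


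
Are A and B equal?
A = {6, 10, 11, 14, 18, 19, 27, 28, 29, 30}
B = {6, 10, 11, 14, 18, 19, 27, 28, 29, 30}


Two sets are equal iff they have exactly the same elements.
A = {6, 10, 11, 14, 18, 19, 27, 28, 29, 30}
B = {6, 10, 11, 14, 18, 19, 27, 28, 29, 30}
Same elements → A = B

Yes, A = B


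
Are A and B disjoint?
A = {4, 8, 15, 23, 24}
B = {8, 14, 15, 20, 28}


Disjoint means A ∩ B = ∅.
A ∩ B = {8, 15}
A ∩ B ≠ ∅, so A and B are NOT disjoint.

No, A and B are not disjoint (A ∩ B = {8, 15})


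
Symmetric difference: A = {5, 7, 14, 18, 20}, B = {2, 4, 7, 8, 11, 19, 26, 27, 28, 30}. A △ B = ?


A △ B = (A \ B) ∪ (B \ A) = elements in exactly one of A or B
A \ B = {5, 14, 18, 20}
B \ A = {2, 4, 8, 11, 19, 26, 27, 28, 30}
A △ B = {2, 4, 5, 8, 11, 14, 18, 19, 20, 26, 27, 28, 30}

A △ B = {2, 4, 5, 8, 11, 14, 18, 19, 20, 26, 27, 28, 30}


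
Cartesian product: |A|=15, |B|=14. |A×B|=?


|A × B| = |A| × |B|
= 15 × 14
= 210

|A × B| = 210


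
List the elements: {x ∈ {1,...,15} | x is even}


Checking each candidate:
Condition: even numbers in {1,...,15}
Result = {2, 4, 6, 8, 10, 12, 14}

{2, 4, 6, 8, 10, 12, 14}


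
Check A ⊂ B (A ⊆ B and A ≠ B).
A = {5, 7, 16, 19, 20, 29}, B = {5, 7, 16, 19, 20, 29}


A ⊂ B requires: A ⊆ B AND A ≠ B.
A ⊆ B? Yes
A = B? Yes
A = B, so A is not a PROPER subset.

No, A is not a proper subset of B


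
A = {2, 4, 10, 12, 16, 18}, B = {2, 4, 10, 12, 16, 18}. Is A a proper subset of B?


A ⊂ B requires: A ⊆ B AND A ≠ B.
A ⊆ B? Yes
A = B? Yes
A = B, so A is not a PROPER subset.

No, A is not a proper subset of B


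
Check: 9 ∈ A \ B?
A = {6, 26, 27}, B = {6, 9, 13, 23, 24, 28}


A = {6, 26, 27}, B = {6, 9, 13, 23, 24, 28}
A \ B = elements in A but not in B
A \ B = {26, 27}
Checking if 9 ∈ A \ B
9 is not in A \ B → False

9 ∉ A \ B


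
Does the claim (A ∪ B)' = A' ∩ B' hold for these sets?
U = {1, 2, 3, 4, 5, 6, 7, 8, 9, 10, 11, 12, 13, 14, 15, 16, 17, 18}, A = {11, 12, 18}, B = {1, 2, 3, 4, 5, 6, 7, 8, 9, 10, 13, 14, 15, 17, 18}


LHS: A ∪ B = {1, 2, 3, 4, 5, 6, 7, 8, 9, 10, 11, 12, 13, 14, 15, 17, 18}
(A ∪ B)' = U \ (A ∪ B) = {16}
A' = {1, 2, 3, 4, 5, 6, 7, 8, 9, 10, 13, 14, 15, 16, 17}, B' = {11, 12, 16}
Claimed RHS: A' ∩ B' = {16}
Identity is VALID: LHS = RHS = {16} ✓

Identity is valid. (A ∪ B)' = A' ∩ B' = {16}


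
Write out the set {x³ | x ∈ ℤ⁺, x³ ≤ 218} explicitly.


Checking each candidate:
Condition: positive perfect cubes ≤ 218
Result = {1, 8, 27, 64, 125, 216}

{1, 8, 27, 64, 125, 216}


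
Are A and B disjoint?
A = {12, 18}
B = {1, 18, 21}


Disjoint means A ∩ B = ∅.
A ∩ B = {18}
A ∩ B ≠ ∅, so A and B are NOT disjoint.

No, A and B are not disjoint (A ∩ B = {18})


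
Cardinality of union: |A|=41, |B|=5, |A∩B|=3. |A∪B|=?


|A ∪ B| = |A| + |B| - |A ∩ B|
= 41 + 5 - 3
= 43

|A ∪ B| = 43


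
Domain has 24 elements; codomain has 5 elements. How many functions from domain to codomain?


Each of |A| = 24 inputs maps to any of |B| = 5 outputs.
# functions = |B|^|A| = 5^24
= 59604644775390625

Number of functions = 59604644775390625


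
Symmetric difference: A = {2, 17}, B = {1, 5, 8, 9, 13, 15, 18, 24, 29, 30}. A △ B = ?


A △ B = (A \ B) ∪ (B \ A) = elements in exactly one of A or B
A \ B = {2, 17}
B \ A = {1, 5, 8, 9, 13, 15, 18, 24, 29, 30}
A △ B = {1, 2, 5, 8, 9, 13, 15, 17, 18, 24, 29, 30}

A △ B = {1, 2, 5, 8, 9, 13, 15, 17, 18, 24, 29, 30}


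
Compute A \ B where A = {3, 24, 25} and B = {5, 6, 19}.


A \ B = elements in A but not in B
A = {3, 24, 25}
B = {5, 6, 19}
Remove from A any elements in B
A \ B = {3, 24, 25}

A \ B = {3, 24, 25}


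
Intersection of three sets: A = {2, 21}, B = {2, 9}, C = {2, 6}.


A ∩ B = {2}
(A ∩ B) ∩ C = {2}

A ∩ B ∩ C = {2}


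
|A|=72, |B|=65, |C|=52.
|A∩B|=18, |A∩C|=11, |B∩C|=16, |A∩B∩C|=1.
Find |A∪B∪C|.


|A∪B∪C| = |A|+|B|+|C| - |A∩B|-|A∩C|-|B∩C| + |A∩B∩C|
= 72+65+52 - 18-11-16 + 1
= 189 - 45 + 1
= 145

|A ∪ B ∪ C| = 145


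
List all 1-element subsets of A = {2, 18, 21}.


|A| = 3, so A has C(3,1) = 3 subsets of size 1.
Enumerate by choosing 1 elements from A at a time:
{2}, {18}, {21}

1-element subsets (3 total): {2}, {18}, {21}


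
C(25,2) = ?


C(n,k) = n! / (k!(n-k)!)
C(25,2) = 25! / (2!23!)
= 300

C(25,2) = 300


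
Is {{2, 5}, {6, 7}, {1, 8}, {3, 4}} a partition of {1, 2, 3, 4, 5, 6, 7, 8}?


A partition requires: (1) non-empty parts, (2) pairwise disjoint, (3) union = U
Parts: {2, 5}, {6, 7}, {1, 8}, {3, 4}
Union of parts: {1, 2, 3, 4, 5, 6, 7, 8}
U = {1, 2, 3, 4, 5, 6, 7, 8}
All non-empty? True
Pairwise disjoint? True
Covers U? True

Yes, valid partition


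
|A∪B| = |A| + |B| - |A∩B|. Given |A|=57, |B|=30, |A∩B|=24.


|A ∪ B| = |A| + |B| - |A ∩ B|
= 57 + 30 - 24
= 63

|A ∪ B| = 63


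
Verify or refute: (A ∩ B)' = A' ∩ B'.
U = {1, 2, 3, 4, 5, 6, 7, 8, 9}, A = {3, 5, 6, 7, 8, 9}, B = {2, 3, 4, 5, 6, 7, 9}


LHS: A ∩ B = {3, 5, 6, 7, 9}
(A ∩ B)' = U \ (A ∩ B) = {1, 2, 4, 8}
A' = {1, 2, 4}, B' = {1, 8}
Claimed RHS: A' ∩ B' = {1}
Identity is INVALID: LHS = {1, 2, 4, 8} but the RHS claimed here equals {1}. The correct form is (A ∩ B)' = A' ∪ B'.

Identity is invalid: (A ∩ B)' = {1, 2, 4, 8} but A' ∩ B' = {1}. The correct De Morgan law is (A ∩ B)' = A' ∪ B'.


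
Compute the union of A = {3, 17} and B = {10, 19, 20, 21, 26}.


A ∪ B = all elements in A or B (or both)
A = {3, 17}
B = {10, 19, 20, 21, 26}
A ∪ B = {3, 10, 17, 19, 20, 21, 26}

A ∪ B = {3, 10, 17, 19, 20, 21, 26}


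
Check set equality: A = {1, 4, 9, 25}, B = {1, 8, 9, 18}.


Two sets are equal iff they have exactly the same elements.
A = {1, 4, 9, 25}
B = {1, 8, 9, 18}
Differences: {4, 8, 18, 25}
A ≠ B

No, A ≠ B


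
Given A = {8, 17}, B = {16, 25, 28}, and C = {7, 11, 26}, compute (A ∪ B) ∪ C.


A ∪ B = {8, 16, 17, 25, 28}
(A ∪ B) ∪ C = {7, 8, 11, 16, 17, 25, 26, 28}

A ∪ B ∪ C = {7, 8, 11, 16, 17, 25, 26, 28}


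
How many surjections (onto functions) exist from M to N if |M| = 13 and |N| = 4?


n = |M| = 13, k = |N| = 4. Surjections via inclusion-exclusion:
S(n,k) = Σ(-1)^i × C(k,i) × (k-i)^n, i=0 to k
i=0: (-1)^0×C(4,0)×4^13 = 67108864
i=1: (-1)^1×C(4,1)×3^13 = -6377292
i=2: (-1)^2×C(4,2)×2^13 = 49152
i=3: (-1)^3×C(4,3)×1^13 = -4
i=4: (-1)^4×C(4,4)×0^13 = 0
Total = 60780720

Number of surjections = 60780720


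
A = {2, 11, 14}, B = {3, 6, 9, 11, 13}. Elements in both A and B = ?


A = {2, 11, 14}
B = {3, 6, 9, 11, 13}
Region: in both A and B
Elements: {11}

Elements in both A and B: {11}


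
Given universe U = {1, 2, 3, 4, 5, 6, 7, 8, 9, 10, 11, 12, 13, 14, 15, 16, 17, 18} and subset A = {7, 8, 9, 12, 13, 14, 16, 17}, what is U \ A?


Aᶜ = U \ A = elements in U but not in A
U = {1, 2, 3, 4, 5, 6, 7, 8, 9, 10, 11, 12, 13, 14, 15, 16, 17, 18}
A = {7, 8, 9, 12, 13, 14, 16, 17}
Aᶜ = {1, 2, 3, 4, 5, 6, 10, 11, 15, 18}

Aᶜ = {1, 2, 3, 4, 5, 6, 10, 11, 15, 18}


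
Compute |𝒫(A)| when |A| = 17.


Number of subsets = 2^n
= 2^17
= 131072

|P(A)| = 131072


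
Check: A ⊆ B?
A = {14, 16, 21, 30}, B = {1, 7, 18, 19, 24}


A ⊆ B means every element of A is in B.
Elements in A not in B: {14, 16, 21, 30}
So A ⊄ B.

No, A ⊄ B


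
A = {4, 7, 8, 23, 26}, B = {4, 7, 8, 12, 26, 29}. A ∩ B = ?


A ∩ B = elements in both A and B
A = {4, 7, 8, 23, 26}
B = {4, 7, 8, 12, 26, 29}
A ∩ B = {4, 7, 8, 26}

A ∩ B = {4, 7, 8, 26}


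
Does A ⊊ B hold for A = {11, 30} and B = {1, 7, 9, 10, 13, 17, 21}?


A ⊂ B requires: A ⊆ B AND A ≠ B.
A ⊆ B? No
A ⊄ B, so A is not a proper subset.

No, A is not a proper subset of B


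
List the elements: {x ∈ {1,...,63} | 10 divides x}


Checking each candidate:
Condition: multiples of 10 in {1,...,63}
Result = {10, 20, 30, 40, 50, 60}

{10, 20, 30, 40, 50, 60}


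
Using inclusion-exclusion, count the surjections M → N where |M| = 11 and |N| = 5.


n = |M| = 11, k = |N| = 5. Surjections via inclusion-exclusion:
S(n,k) = Σ(-1)^i × C(k,i) × (k-i)^n, i=0 to k
i=0: (-1)^0×C(5,0)×5^11 = 48828125
i=1: (-1)^1×C(5,1)×4^11 = -20971520
i=2: (-1)^2×C(5,2)×3^11 = 1771470
i=3: (-1)^3×C(5,3)×2^11 = -20480
i=4: (-1)^4×C(5,4)×1^11 = 5
i=5: (-1)^5×C(5,5)×0^11 = 0
Total = 29607600

Number of surjections = 29607600


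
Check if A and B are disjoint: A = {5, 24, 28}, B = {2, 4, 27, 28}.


Disjoint means A ∩ B = ∅.
A ∩ B = {28}
A ∩ B ≠ ∅, so A and B are NOT disjoint.

No, A and B are not disjoint (A ∩ B = {28})


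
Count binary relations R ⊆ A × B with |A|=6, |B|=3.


A relation from A to B is any subset of A × B.
|A × B| = 6 × 3 = 18
# relations = 2^|A × B| = 2^18 = 262144

Number of relations = 262144


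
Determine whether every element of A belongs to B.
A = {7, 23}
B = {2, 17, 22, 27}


A ⊆ B means every element of A is in B.
Elements in A not in B: {7, 23}
So A ⊄ B.

No, A ⊄ B


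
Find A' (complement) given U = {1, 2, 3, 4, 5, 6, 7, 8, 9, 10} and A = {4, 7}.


Aᶜ = U \ A = elements in U but not in A
U = {1, 2, 3, 4, 5, 6, 7, 8, 9, 10}
A = {4, 7}
Aᶜ = {1, 2, 3, 5, 6, 8, 9, 10}

Aᶜ = {1, 2, 3, 5, 6, 8, 9, 10}


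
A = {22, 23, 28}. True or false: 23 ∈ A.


A = {22, 23, 28}
Checking if 23 is in A
23 is in A → True

23 ∈ A


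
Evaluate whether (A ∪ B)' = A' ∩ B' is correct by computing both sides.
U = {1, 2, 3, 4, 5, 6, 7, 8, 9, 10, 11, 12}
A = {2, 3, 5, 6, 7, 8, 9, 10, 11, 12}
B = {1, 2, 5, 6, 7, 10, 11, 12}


LHS: A ∪ B = {1, 2, 3, 5, 6, 7, 8, 9, 10, 11, 12}
(A ∪ B)' = U \ (A ∪ B) = {4}
A' = {1, 4}, B' = {3, 4, 8, 9}
Claimed RHS: A' ∩ B' = {4}
Identity is VALID: LHS = RHS = {4} ✓

Identity is valid. (A ∪ B)' = A' ∩ B' = {4}


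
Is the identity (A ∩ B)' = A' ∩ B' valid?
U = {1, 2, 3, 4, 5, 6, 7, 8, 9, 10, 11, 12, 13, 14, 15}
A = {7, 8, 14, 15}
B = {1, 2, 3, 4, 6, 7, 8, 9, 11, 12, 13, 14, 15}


LHS: A ∩ B = {7, 8, 14, 15}
(A ∩ B)' = U \ (A ∩ B) = {1, 2, 3, 4, 5, 6, 9, 10, 11, 12, 13}
A' = {1, 2, 3, 4, 5, 6, 9, 10, 11, 12, 13}, B' = {5, 10}
Claimed RHS: A' ∩ B' = {5, 10}
Identity is INVALID: LHS = {1, 2, 3, 4, 5, 6, 9, 10, 11, 12, 13} but the RHS claimed here equals {5, 10}. The correct form is (A ∩ B)' = A' ∪ B'.

Identity is invalid: (A ∩ B)' = {1, 2, 3, 4, 5, 6, 9, 10, 11, 12, 13} but A' ∩ B' = {5, 10}. The correct De Morgan law is (A ∩ B)' = A' ∪ B'.
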